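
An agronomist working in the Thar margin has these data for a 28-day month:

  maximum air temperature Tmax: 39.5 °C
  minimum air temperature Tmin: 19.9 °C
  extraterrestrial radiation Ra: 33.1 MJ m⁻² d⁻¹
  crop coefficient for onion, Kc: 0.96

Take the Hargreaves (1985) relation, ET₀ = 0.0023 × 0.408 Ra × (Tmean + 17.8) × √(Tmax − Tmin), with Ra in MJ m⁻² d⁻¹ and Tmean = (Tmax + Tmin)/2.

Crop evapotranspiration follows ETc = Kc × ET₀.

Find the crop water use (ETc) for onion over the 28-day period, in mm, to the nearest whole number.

176 mm

Tmean = (39.5 + 19.9)/2 = 29.70 °C
0.408 Ra = 0.408 × 33.1 = 13.5048 mm/d equivalent
ET₀ = 0.0023 × 13.5048 × (29.70 + 17.8) × √19.6 = 0.0023 × 13.5048 × 47.50 × 4.4272 = 6.5319 mm/d
ETc = Kc × ET₀ = 0.96 × 6.5319 = 6.2706 mm/d
Over 28 days: 6.2706 × 28 = 175.577 mm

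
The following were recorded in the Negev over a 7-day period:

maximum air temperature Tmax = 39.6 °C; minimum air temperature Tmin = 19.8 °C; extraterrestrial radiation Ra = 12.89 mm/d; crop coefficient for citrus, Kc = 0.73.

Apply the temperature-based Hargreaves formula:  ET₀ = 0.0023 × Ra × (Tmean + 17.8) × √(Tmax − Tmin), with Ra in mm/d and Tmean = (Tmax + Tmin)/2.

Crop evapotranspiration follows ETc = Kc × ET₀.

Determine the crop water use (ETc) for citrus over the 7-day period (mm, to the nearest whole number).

Tmean = (39.6 + 19.8)/2 = 29.70 °C
ET₀ = 0.0023 × 12.89 × (29.70 + 17.8) × √19.8 = 0.0023 × 12.89 × 47.50 × 4.4497 = 6.2662 mm/d
ETc = Kc × ET₀ = 0.73 × 6.2662 = 4.5743 mm/d
Over 7 days: 4.5743 × 7 = 32.020 mm

32 mm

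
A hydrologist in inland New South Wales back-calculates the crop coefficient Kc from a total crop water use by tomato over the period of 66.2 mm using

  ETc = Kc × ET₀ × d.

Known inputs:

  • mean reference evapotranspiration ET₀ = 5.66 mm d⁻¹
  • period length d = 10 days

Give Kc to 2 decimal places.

1.17

ETc = Kc × ET₀ × d  ⇒  Kc = ETc / (ET₀ × d)
Kc = 66.2 / (5.66 × 10) = 66.2 / 56.60 = 1.1696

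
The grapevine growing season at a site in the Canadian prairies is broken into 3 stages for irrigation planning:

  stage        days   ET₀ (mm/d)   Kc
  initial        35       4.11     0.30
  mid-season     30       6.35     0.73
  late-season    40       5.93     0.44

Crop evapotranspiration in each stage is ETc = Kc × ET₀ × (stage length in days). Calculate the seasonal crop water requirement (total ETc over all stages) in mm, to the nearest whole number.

287 mm

initial: 0.30 × 4.11 × 35 = 43.16 mm
mid-season: 0.73 × 6.35 × 30 = 139.07 mm
late-season: 0.44 × 5.93 × 40 = 104.37 mm
Seasonal total = 286.60 mm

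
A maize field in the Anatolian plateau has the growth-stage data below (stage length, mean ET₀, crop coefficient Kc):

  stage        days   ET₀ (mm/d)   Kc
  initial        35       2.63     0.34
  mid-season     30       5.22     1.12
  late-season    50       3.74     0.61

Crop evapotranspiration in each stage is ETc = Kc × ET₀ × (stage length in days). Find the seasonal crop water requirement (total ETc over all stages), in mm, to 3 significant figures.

initial: 0.34 × 2.63 × 35 = 31.30 mm
mid-season: 1.12 × 5.22 × 30 = 175.39 mm
late-season: 0.61 × 3.74 × 50 = 114.07 mm
Seasonal total = 320.76 mm

321 mm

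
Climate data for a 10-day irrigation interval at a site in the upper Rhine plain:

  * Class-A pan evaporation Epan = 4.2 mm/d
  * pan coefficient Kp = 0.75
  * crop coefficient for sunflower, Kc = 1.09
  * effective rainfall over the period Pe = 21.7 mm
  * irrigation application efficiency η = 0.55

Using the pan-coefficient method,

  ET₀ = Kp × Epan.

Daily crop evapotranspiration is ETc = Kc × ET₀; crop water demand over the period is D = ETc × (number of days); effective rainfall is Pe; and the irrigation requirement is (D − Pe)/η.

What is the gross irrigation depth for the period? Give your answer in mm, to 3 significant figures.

23.0 mm

ET₀ = 0.75 × 4.2 = 3.1500 mm/d
ETc = Kc × ET₀ = 1.09 × 3.1500 = 3.4335 mm/d
Crop demand D = ETc × 10 d = 3.4335 × 10 = 34.335 mm
D − Pe = 34.335 − 21.7 = 12.635 mm
Gross irrigation = 12.635 / 0.55 = 22.973 mm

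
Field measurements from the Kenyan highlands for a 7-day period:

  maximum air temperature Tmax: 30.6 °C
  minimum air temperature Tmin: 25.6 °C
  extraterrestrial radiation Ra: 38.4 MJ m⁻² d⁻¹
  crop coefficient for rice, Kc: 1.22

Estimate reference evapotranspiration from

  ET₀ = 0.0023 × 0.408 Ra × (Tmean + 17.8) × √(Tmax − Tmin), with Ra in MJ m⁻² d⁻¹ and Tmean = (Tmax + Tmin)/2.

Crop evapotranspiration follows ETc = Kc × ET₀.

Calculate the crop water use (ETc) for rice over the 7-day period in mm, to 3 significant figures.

31.6 mm

Tmean = (30.6 + 25.6)/2 = 28.10 °C
0.408 Ra = 0.408 × 38.4 = 15.6672 mm/d equivalent
ET₀ = 0.0023 × 15.6672 × (28.10 + 17.8) × √5.0 = 0.0023 × 15.6672 × 45.90 × 2.2361 = 3.6985 mm/d
ETc = Kc × ET₀ = 1.22 × 3.6985 = 4.5122 mm/d
Over 7 days: 4.5122 × 7 = 31.585 mm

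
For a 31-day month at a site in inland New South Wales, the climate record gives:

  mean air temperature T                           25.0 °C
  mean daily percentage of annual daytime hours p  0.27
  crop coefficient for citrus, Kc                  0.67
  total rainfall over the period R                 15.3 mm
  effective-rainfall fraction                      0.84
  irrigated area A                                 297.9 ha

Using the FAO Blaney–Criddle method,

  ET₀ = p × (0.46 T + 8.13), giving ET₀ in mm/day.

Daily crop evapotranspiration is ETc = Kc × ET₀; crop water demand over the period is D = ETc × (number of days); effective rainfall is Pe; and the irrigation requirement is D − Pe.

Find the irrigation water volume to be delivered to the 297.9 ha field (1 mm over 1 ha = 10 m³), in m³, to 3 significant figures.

ET₀ = 0.27 × (0.46 × 25.0 + 8.13) = 0.27 × 19.630 = 5.3001 mm/d
ETc = Kc × ET₀ = 0.67 × 5.3001 = 3.5511 mm/d
Crop demand D = ETc × 31 d = 3.5511 × 31 = 110.084 mm
Pe = 0.84 × 15.3 = 12.852 mm
D − Pe = 110.084 − 12.852 = 97.232 mm
Volume = 97.232 mm × 297.9 ha × 10 = 289654.1 m³

290000 m³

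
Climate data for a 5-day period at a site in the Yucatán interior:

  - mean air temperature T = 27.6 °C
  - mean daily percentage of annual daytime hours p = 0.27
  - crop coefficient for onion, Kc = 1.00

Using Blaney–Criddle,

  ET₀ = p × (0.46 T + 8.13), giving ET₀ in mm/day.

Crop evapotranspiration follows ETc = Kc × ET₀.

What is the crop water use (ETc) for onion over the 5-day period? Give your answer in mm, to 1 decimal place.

28.1 mm

ET₀ = 0.27 × (0.46 × 27.6 + 8.13) = 0.27 × 20.826 = 5.6230 mm/d
ETc = Kc × ET₀ = 1.00 × 5.6230 = 5.6230 mm/d
Over 5 days: 5.6230 × 5 = 28.115 mm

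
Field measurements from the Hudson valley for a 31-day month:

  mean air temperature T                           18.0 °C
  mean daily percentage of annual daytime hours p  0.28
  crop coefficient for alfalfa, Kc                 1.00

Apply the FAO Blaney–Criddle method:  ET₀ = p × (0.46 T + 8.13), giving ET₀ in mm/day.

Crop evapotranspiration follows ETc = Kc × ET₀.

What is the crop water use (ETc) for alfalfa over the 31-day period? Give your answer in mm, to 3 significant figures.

142 mm

ET₀ = 0.28 × (0.46 × 18.0 + 8.13) = 0.28 × 16.410 = 4.5948 mm/d
ETc = Kc × ET₀ = 1.00 × 4.5948 = 4.5948 mm/d
Over 31 days: 4.5948 × 31 = 142.439 mm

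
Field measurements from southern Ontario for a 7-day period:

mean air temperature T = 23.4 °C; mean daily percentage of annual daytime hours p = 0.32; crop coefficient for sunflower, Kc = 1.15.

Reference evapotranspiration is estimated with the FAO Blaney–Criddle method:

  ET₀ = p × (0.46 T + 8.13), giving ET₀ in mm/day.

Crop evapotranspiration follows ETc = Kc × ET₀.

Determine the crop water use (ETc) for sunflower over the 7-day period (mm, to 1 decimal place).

ET₀ = 0.32 × (0.46 × 23.4 + 8.13) = 0.32 × 18.894 = 6.0461 mm/d
ETc = Kc × ET₀ = 1.15 × 6.0461 = 6.9530 mm/d
Over 7 days: 6.9530 × 7 = 48.671 mm

48.7 mm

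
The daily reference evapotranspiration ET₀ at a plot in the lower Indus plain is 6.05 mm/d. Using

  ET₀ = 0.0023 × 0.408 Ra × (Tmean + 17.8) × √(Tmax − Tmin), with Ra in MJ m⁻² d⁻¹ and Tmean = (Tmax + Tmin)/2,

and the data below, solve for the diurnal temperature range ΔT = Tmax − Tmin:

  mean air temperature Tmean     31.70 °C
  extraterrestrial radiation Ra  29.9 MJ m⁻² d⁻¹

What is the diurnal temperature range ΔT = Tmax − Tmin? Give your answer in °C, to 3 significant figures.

19.0 °C

√ΔT = ET₀ / [0.0023 × 0.408 × Ra × (Tmean+17.8)] = 6.05 / (0.0023 × 12.1992 × 49.50) = 4.3560
ΔT = 4.3560² = 18.975 °C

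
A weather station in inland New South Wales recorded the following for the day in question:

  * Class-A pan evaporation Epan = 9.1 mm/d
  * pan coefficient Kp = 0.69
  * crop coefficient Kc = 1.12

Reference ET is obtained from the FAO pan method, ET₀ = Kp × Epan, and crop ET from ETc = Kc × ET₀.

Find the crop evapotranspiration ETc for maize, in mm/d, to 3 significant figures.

ET₀ = 0.69 × 9.1 = 6.2790 mm/d
ETc = Kc × ET₀ = 1.12 × 6.2790 = 7.0325 mm/d

7.03 mm/d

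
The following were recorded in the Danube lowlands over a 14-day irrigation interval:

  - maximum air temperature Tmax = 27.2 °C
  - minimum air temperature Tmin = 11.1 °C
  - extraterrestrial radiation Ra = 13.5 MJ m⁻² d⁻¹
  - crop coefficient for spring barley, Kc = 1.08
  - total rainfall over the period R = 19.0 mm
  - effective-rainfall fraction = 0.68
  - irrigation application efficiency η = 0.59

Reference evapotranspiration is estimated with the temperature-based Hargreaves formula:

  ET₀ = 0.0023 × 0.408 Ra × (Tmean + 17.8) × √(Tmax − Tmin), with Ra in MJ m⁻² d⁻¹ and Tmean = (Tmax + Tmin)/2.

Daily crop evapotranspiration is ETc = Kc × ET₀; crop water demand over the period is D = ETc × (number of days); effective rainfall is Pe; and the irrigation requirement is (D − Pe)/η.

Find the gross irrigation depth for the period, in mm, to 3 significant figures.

Tmean = (27.2 + 11.1)/2 = 19.15 °C
0.408 Ra = 0.408 × 13.5 = 5.5080 mm/d equivalent
ET₀ = 0.0023 × 5.5080 × (19.15 + 17.8) × √16.1 = 0.0023 × 5.5080 × 36.95 × 4.0125 = 1.8782 mm/d
ETc = Kc × ET₀ = 1.08 × 1.8782 = 2.0285 mm/d
Crop demand D = ETc × 14 d = 2.0285 × 14 = 28.399 mm
Pe = 0.68 × 19.0 = 12.920 mm
D − Pe = 28.399 − 12.920 = 15.479 mm
Gross irrigation = 15.479 / 0.59 = 26.236 mm

26.2 mm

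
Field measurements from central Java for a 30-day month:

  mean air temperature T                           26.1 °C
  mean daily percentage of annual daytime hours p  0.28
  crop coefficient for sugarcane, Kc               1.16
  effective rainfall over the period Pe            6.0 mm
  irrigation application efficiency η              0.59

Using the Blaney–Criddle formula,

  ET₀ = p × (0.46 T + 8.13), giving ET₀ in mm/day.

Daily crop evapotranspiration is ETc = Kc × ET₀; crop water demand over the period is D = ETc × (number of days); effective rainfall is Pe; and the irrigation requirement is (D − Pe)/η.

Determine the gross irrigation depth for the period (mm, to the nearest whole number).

ET₀ = 0.28 × (0.46 × 26.1 + 8.13) = 0.28 × 20.136 = 5.6381 mm/d
ETc = Kc × ET₀ = 1.16 × 5.6381 = 6.5402 mm/d
Crop demand D = ETc × 30 d = 6.5402 × 30 = 196.206 mm
D − Pe = 196.206 − 6.0 = 190.206 mm
Gross irrigation = 190.206 / 0.59 = 322.383 mm

322 mm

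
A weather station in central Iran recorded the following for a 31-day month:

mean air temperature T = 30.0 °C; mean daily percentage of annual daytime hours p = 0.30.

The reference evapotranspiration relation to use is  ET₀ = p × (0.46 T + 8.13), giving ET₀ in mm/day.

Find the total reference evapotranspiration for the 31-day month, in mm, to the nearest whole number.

ET₀ = 0.30 × (0.46 × 30.0 + 8.13) = 0.30 × 21.930 = 6.5790 mm/d
Monthly total = 6.5790 × 31 = 203.949 mm

204 mm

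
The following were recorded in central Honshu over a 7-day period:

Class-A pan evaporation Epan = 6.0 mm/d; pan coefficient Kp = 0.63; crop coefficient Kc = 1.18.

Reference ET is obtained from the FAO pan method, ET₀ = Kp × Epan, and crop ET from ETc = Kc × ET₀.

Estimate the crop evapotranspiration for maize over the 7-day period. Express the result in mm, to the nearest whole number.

31 mm

ET₀ = 0.63 × 6.0 = 3.7800 mm/d
ETc = Kc × ET₀ = 1.18 × 3.7800 = 4.4604 mm/d
Over 7 days: 4.4604 × 7 = 31.223 mm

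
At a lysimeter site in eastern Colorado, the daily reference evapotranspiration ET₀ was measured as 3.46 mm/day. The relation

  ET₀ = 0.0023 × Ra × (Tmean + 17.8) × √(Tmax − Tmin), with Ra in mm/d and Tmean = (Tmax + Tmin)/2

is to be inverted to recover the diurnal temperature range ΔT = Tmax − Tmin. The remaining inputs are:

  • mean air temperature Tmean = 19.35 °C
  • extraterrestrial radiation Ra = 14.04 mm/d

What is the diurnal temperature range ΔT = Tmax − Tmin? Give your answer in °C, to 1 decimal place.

√ΔT = ET₀ / [0.0023 × Ra × (Tmean+17.8)] = 3.46 / (0.0023 × 14.04 × 37.15) = 2.8842
ΔT = 2.8842² = 8.319 °C

8.3 °C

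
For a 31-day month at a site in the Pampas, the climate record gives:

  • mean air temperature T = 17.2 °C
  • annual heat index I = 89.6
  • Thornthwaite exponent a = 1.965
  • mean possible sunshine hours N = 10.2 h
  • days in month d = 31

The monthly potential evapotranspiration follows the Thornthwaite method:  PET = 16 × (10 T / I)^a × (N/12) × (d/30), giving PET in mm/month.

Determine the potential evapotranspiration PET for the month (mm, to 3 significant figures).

10T/I = 10 × 17.2 / 89.6 = 1.9196
(10T/I)^a = 1.9196^1.965 = 3.6017
Uncorrected PET = 16 × 3.6017 = 57.627 mm
Correction = (N/12)(d/30) = (10.2/12)(31/30) = 0.8783
PET = 57.627 × 0.8783 = 50.614 mm/month

50.6 mm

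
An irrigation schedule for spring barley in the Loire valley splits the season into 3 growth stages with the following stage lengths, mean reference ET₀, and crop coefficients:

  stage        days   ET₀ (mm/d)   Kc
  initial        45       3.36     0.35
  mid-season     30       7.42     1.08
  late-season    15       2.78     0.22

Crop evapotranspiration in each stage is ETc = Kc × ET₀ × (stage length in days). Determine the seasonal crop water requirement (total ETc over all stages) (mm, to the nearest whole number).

initial: 0.35 × 3.36 × 45 = 52.92 mm
mid-season: 1.08 × 7.42 × 30 = 240.41 mm
late-season: 0.22 × 2.78 × 15 = 9.17 mm
Seasonal total = 302.50 mm

303 mm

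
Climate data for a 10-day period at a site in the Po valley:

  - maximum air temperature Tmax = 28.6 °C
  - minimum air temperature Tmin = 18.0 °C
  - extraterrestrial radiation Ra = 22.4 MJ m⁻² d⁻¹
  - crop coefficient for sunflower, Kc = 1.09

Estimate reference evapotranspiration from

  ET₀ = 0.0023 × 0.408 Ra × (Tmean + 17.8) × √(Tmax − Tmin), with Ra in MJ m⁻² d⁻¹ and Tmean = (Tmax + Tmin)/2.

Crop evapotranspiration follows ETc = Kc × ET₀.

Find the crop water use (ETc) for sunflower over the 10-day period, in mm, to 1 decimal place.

Tmean = (28.6 + 18.0)/2 = 23.30 °C
0.408 Ra = 0.408 × 22.4 = 9.1392 mm/d equivalent
ET₀ = 0.0023 × 9.1392 × (23.30 + 17.8) × √10.6 = 0.0023 × 9.1392 × 41.10 × 3.2558 = 2.8128 mm/d
ETc = Kc × ET₀ = 1.09 × 2.8128 = 3.0660 mm/d
Over 10 days: 3.0660 × 10 = 30.660 mm

30.7 mm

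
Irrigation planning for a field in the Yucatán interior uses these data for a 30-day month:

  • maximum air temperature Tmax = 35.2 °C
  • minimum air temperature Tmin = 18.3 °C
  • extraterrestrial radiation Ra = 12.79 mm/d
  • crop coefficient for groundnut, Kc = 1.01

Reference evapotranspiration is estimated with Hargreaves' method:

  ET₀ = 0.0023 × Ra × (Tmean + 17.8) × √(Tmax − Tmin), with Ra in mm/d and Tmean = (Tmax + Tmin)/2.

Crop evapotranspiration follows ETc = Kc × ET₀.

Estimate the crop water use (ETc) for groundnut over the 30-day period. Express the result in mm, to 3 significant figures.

163 mm

Tmean = (35.2 + 18.3)/2 = 26.75 °C
ET₀ = 0.0023 × 12.79 × (26.75 + 17.8) × √16.9 = 0.0023 × 12.79 × 44.55 × 4.1110 = 5.3876 mm/d
ETc = Kc × ET₀ = 1.01 × 5.3876 = 5.4415 mm/d
Over 30 days: 5.4415 × 30 = 163.245 mm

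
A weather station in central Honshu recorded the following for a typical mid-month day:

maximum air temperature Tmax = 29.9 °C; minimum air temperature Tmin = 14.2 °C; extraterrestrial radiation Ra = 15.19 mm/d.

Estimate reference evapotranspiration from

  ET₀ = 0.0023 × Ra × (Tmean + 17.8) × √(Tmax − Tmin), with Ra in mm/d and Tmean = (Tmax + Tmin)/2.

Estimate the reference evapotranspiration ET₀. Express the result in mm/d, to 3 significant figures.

Tmean = (29.9 + 14.2)/2 = 22.05 °C
ET₀ = 0.0023 × 15.19 × (22.05 + 17.8) × √15.7 = 0.0023 × 15.19 × 39.85 × 3.9623 = 5.5165 mm/d

5.52 mm/d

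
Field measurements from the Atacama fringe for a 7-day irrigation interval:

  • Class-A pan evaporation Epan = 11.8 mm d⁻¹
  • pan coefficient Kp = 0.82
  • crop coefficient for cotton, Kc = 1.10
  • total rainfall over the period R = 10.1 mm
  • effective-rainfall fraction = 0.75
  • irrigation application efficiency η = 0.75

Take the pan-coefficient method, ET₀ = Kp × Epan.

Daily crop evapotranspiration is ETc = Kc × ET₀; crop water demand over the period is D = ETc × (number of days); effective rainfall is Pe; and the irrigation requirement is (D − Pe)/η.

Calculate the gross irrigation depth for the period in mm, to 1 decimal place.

89.2 mm

ET₀ = 0.82 × 11.8 = 9.6760 mm/d
ETc = Kc × ET₀ = 1.10 × 9.6760 = 10.6436 mm/d
Crop demand D = ETc × 7 d = 10.6436 × 7 = 74.505 mm
Pe = 0.75 × 10.1 = 7.575 mm
D − Pe = 74.505 − 7.575 = 66.930 mm
Gross irrigation = 66.930 / 0.75 = 89.240 mm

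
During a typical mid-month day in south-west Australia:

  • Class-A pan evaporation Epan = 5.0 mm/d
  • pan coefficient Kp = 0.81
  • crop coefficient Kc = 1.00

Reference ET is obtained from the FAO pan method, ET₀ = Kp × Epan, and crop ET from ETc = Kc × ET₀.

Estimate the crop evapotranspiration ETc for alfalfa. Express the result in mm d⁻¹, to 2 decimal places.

ET₀ = 0.81 × 5.0 = 4.0500 mm/d
ETc = Kc × ET₀ = 1.00 × 4.0500 = 4.0500 mm/d

4.05 mm d⁻¹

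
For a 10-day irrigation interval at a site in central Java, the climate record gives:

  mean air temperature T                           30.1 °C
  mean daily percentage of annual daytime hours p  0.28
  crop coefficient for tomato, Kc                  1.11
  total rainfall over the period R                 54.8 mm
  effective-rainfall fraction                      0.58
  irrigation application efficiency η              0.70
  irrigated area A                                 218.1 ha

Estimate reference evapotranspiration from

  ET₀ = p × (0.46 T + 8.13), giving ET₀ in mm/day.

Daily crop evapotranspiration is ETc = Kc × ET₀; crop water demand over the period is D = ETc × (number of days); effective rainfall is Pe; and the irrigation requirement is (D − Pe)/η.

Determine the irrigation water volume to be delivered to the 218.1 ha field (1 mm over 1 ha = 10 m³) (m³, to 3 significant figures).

ET₀ = 0.28 × (0.46 × 30.1 + 8.13) = 0.28 × 21.976 = 6.1533 mm/d
ETc = Kc × ET₀ = 1.11 × 6.1533 = 6.8302 mm/d
Crop demand D = ETc × 10 d = 6.8302 × 10 = 68.302 mm
Pe = 0.58 × 54.8 = 31.784 mm
D − Pe = 68.302 − 31.784 = 36.518 mm
Gross irrigation = 36.518 / 0.70 = 52.169 mm
Volume = 52.169 mm × 218.1 ha × 10 = 113780.6 m³

114000 m³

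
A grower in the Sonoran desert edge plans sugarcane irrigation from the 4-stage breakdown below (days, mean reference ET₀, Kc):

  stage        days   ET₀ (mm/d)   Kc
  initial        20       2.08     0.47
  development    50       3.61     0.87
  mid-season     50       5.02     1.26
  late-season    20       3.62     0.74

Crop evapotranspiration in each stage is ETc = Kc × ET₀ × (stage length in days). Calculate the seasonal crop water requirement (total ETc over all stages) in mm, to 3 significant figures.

546 mm

initial: 0.47 × 2.08 × 20 = 19.55 mm
development: 0.87 × 3.61 × 50 = 157.04 mm
mid-season: 1.26 × 5.02 × 50 = 316.26 mm
late-season: 0.74 × 3.62 × 20 = 53.58 mm
Seasonal total = 546.43 mm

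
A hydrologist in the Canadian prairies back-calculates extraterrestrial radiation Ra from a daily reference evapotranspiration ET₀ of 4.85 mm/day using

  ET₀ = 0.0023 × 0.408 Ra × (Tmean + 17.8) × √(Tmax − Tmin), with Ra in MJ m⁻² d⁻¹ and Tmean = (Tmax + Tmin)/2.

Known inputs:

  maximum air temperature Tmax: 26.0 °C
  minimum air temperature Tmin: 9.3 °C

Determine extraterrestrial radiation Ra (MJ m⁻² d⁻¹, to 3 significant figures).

Tmean = (26.0+9.3)/2 = 17.65 °C; ΔT = 16.7
Ra = ET₀ / [0.0023 × 0.408 × (Tmean+17.8) × √ΔT]
   = 4.85 / (0.0023 × 0.408 × 35.45 × 4.0866) = 35.676 MJ m⁻² d⁻¹

35.7 MJ m⁻² d⁻¹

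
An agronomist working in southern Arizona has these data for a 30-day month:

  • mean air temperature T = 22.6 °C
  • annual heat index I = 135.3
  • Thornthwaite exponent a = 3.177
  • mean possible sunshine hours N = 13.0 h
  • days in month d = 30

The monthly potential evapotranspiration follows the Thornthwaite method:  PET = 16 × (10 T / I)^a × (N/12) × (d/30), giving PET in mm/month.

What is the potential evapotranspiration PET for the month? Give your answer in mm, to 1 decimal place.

10T/I = 10 × 22.6 / 135.3 = 1.6704
(10T/I)^a = 1.6704^3.177 = 5.1039
Uncorrected PET = 16 × 5.1039 = 81.662 mm
Correction = (N/12)(d/30) = (13.0/12)(30/30) = 1.0833
PET = 81.662 × 1.0833 = 88.464 mm/month

88.5 mm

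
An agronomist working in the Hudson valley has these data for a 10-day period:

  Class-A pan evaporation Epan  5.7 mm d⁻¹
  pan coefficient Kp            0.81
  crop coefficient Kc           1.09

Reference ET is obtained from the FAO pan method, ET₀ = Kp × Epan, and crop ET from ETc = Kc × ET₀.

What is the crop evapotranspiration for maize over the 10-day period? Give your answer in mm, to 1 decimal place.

50.3 mm

ET₀ = 0.81 × 5.7 = 4.6170 mm/d
ETc = Kc × ET₀ = 1.09 × 4.6170 = 5.0325 mm/d
Over 10 days: 5.0325 × 10 = 50.325 mm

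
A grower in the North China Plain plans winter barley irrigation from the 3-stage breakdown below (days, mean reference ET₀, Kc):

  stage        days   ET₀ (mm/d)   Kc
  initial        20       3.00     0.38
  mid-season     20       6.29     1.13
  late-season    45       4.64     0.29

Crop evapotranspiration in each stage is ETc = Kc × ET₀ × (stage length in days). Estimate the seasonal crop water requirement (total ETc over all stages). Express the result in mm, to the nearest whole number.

initial: 0.38 × 3.00 × 20 = 22.80 mm
mid-season: 1.13 × 6.29 × 20 = 142.15 mm
late-season: 0.29 × 4.64 × 45 = 60.55 mm
Seasonal total = 225.50 mm

226 mm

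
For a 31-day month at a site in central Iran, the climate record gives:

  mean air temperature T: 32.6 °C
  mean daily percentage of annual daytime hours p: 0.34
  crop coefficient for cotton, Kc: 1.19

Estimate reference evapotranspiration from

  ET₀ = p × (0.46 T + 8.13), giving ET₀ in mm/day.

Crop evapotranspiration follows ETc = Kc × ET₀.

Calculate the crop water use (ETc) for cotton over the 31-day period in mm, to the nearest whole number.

290 mm

ET₀ = 0.34 × (0.46 × 32.6 + 8.13) = 0.34 × 23.126 = 7.8628 mm/d
ETc = Kc × ET₀ = 1.19 × 7.8628 = 9.3567 mm/d
Over 31 days: 9.3567 × 31 = 290.058 mm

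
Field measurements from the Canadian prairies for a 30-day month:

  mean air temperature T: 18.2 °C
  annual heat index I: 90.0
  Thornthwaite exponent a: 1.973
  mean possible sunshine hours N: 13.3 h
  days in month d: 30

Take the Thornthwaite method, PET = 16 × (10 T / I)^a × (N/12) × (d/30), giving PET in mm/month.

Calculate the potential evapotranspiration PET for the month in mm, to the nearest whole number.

10T/I = 10 × 18.2 / 90.0 = 2.0222
(10T/I)^a = 2.0222^1.973 = 4.0123
Uncorrected PET = 16 × 4.0123 = 64.197 mm
Correction = (N/12)(d/30) = (13.3/12)(30/30) = 1.1083
PET = 64.197 × 1.1083 = 71.150 mm/month

71 mm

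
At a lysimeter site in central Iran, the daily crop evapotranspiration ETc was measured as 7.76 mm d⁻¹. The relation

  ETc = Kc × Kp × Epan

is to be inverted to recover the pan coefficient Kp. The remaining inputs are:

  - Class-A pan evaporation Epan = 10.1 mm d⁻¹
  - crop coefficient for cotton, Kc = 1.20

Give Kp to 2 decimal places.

ETc = Kc × Kp × Epan  ⇒  Kp = ETc / (Kc × Epan)
Kp = 7.76 / (1.20 × 10.1) = 7.76 / 12.120 = 0.6403

0.64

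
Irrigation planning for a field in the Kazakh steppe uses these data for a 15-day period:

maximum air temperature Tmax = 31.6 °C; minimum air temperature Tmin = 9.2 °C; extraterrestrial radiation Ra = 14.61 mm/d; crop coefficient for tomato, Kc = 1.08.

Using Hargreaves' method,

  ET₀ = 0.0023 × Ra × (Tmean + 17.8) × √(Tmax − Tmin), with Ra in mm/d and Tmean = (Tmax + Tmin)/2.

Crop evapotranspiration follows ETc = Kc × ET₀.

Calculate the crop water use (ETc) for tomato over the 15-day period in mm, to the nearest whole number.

98 mm

Tmean = (31.6 + 9.2)/2 = 20.40 °C
ET₀ = 0.0023 × 14.61 × (20.40 + 17.8) × √22.4 = 0.0023 × 14.61 × 38.20 × 4.7329 = 6.0753 mm/d
ETc = Kc × ET₀ = 1.08 × 6.0753 = 6.5613 mm/d
Over 15 days: 6.5613 × 15 = 98.420 mm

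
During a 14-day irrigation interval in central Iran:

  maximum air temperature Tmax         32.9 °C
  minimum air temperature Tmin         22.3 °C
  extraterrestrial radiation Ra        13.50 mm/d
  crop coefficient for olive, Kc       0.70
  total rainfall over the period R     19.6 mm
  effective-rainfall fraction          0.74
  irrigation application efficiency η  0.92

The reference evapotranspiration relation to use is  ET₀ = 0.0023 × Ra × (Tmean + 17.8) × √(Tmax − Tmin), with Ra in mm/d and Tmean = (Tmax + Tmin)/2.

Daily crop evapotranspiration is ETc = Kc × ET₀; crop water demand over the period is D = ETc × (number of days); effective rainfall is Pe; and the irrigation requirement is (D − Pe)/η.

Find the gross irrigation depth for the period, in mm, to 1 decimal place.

33.1 mm

Tmean = (32.9 + 22.3)/2 = 27.60 °C
ET₀ = 0.0023 × 13.50 × (27.60 + 17.8) × √10.6 = 0.0023 × 13.50 × 45.40 × 3.2558 = 4.5896 mm/d
ETc = Kc × ET₀ = 0.70 × 4.5896 = 3.2127 mm/d
Crop demand D = ETc × 14 d = 3.2127 × 14 = 44.978 mm
Pe = 0.74 × 19.6 = 14.504 mm
D − Pe = 44.978 − 14.504 = 30.474 mm
Gross irrigation = 30.474 / 0.92 = 33.124 mm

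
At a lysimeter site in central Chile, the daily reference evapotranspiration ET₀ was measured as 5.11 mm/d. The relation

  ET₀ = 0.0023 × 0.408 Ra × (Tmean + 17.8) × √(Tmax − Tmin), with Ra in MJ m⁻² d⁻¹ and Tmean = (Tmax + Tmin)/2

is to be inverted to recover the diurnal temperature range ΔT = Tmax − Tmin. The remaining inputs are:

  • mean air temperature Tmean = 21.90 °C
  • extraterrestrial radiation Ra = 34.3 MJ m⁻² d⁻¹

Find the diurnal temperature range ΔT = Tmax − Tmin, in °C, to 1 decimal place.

16.0 °C

√ΔT = ET₀ / [0.0023 × 0.408 × Ra × (Tmean+17.8)] = 5.11 / (0.0023 × 13.9944 × 39.70) = 3.9990
ΔT = 3.9990² = 15.992 °C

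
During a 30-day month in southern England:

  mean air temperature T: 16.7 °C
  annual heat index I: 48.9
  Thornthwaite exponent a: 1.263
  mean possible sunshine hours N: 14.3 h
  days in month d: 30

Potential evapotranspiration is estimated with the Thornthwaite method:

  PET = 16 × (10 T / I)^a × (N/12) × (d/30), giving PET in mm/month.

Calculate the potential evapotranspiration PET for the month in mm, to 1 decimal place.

10T/I = 10 × 16.7 / 48.9 = 3.4151
(10T/I)^a = 3.4151^1.263 = 4.7172
Uncorrected PET = 16 × 4.7172 = 75.475 mm
Correction = (N/12)(d/30) = (14.3/12)(30/30) = 1.1917
PET = 75.475 × 1.1917 = 89.944 mm/month

89.9 mm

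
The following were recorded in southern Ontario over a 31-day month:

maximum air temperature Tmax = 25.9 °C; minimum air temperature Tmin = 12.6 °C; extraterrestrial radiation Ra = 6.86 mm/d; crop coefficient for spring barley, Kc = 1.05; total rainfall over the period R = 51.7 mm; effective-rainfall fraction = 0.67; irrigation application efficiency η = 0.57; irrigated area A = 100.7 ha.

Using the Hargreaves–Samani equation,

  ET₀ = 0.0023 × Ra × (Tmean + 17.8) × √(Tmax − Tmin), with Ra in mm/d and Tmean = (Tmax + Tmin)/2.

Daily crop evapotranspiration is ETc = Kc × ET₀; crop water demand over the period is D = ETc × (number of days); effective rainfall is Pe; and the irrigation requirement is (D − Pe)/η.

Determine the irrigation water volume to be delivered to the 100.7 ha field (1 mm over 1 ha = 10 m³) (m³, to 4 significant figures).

Tmean = (25.9 + 12.6)/2 = 19.25 °C
ET₀ = 0.0023 × 6.86 × (19.25 + 17.8) × √13.3 = 0.0023 × 6.86 × 37.05 × 3.6469 = 2.1319 mm/d
ETc = Kc × ET₀ = 1.05 × 2.1319 = 2.2385 mm/d
Crop demand D = ETc × 31 d = 2.2385 × 31 = 69.394 mm
Pe = 0.67 × 51.7 = 34.639 mm
D − Pe = 69.394 − 34.639 = 34.755 mm
Gross irrigation = 34.755 / 0.57 = 60.974 mm
Volume = 60.974 mm × 100.7 ha × 10 = 61400.8 m³

61400 m³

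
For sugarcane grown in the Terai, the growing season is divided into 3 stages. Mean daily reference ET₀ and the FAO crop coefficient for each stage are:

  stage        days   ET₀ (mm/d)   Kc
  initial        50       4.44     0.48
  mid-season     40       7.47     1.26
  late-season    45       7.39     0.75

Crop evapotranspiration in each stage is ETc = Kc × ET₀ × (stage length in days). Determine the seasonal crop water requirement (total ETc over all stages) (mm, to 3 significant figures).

initial: 0.48 × 4.44 × 50 = 106.56 mm
mid-season: 1.26 × 7.47 × 40 = 376.49 mm
late-season: 0.75 × 7.39 × 45 = 249.41 mm
Seasonal total = 732.46 mm

732 mm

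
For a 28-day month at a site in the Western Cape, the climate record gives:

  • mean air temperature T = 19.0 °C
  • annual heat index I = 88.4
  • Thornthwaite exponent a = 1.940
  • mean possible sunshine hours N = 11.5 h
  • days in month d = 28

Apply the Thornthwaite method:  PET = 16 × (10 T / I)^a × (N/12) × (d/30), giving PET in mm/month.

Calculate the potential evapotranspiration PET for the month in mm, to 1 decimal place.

10T/I = 10 × 19.0 / 88.4 = 2.1493
(10T/I)^a = 2.1493^1.940 = 4.4122
Uncorrected PET = 16 × 4.4122 = 70.595 mm
Correction = (N/12)(d/30) = (11.5/12)(28/30) = 0.8944
PET = 70.595 × 0.8944 = 63.140 mm/month

63.1 mm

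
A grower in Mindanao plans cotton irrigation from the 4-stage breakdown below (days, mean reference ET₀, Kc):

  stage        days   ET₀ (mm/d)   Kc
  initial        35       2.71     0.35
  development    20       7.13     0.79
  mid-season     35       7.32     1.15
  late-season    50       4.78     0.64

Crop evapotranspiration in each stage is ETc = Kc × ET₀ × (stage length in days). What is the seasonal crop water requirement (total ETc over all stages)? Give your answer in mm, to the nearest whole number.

593 mm

initial: 0.35 × 2.71 × 35 = 33.20 mm
development: 0.79 × 7.13 × 20 = 112.65 mm
mid-season: 1.15 × 7.32 × 35 = 294.63 mm
late-season: 0.64 × 4.78 × 50 = 152.96 mm
Seasonal total = 593.44 mm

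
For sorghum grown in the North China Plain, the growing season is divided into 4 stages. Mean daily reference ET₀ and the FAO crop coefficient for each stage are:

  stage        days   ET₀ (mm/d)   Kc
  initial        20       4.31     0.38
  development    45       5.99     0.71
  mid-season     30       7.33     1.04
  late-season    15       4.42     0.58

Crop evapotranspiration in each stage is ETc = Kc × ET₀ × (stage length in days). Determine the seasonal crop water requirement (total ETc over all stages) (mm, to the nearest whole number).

initial: 0.38 × 4.31 × 20 = 32.76 mm
development: 0.71 × 5.99 × 45 = 191.38 mm
mid-season: 1.04 × 7.33 × 30 = 228.70 mm
late-season: 0.58 × 4.42 × 15 = 38.45 mm
Seasonal total = 491.29 mm

491 mm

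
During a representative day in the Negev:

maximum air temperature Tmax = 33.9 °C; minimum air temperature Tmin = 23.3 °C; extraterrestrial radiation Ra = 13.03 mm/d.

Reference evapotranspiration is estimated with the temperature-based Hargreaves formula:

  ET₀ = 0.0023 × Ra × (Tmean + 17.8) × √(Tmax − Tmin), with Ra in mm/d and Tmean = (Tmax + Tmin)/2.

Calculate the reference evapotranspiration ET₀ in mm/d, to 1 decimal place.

4.5 mm/d

Tmean = (33.9 + 23.3)/2 = 28.60 °C
ET₀ = 0.0023 × 13.03 × (28.60 + 17.8) × √10.6 = 0.0023 × 13.03 × 46.40 × 3.2558 = 4.5274 mm/d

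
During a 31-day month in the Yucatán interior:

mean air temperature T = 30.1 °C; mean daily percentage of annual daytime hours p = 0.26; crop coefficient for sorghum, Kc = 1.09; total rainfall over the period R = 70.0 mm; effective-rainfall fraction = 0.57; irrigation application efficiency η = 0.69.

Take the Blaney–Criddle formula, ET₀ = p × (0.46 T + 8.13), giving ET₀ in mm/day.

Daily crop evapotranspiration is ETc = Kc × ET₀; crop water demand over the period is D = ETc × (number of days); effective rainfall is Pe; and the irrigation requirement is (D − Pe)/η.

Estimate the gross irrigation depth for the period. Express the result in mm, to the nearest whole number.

222 mm

ET₀ = 0.26 × (0.46 × 30.1 + 8.13) = 0.26 × 21.976 = 5.7138 mm/d
ETc = Kc × ET₀ = 1.09 × 5.7138 = 6.2280 mm/d
Crop demand D = ETc × 31 d = 6.2280 × 31 = 193.068 mm
Pe = 0.57 × 70.0 = 39.900 mm
D − Pe = 193.068 − 39.900 = 153.168 mm
Gross irrigation = 153.168 / 0.69 = 221.983 mm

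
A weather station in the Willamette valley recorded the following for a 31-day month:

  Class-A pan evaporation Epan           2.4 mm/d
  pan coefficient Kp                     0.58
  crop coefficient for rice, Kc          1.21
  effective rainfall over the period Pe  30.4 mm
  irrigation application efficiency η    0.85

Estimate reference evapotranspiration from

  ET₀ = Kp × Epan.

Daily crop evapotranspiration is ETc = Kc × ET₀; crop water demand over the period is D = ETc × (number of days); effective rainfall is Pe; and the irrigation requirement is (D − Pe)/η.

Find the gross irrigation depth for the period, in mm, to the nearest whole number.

26 mm

ET₀ = 0.58 × 2.4 = 1.3920 mm/d
ETc = Kc × ET₀ = 1.21 × 1.3920 = 1.6843 mm/d
Crop demand D = ETc × 31 d = 1.6843 × 31 = 52.213 mm
D − Pe = 52.213 − 30.4 = 21.813 mm
Gross irrigation = 21.813 / 0.85 = 25.662 mm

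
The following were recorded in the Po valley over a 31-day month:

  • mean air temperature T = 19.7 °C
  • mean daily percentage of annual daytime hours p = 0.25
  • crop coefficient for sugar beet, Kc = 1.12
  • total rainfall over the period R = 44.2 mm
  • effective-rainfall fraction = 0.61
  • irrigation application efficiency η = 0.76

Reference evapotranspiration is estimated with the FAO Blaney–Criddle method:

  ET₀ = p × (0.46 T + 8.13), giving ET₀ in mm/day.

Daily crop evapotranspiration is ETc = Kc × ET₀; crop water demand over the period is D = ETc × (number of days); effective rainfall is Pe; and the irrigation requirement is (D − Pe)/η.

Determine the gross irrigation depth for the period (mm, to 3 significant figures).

161 mm

ET₀ = 0.25 × (0.46 × 19.7 + 8.13) = 0.25 × 17.192 = 4.2980 mm/d
ETc = Kc × ET₀ = 1.12 × 4.2980 = 4.8138 mm/d
Crop demand D = ETc × 31 d = 4.8138 × 31 = 149.228 mm
Pe = 0.61 × 44.2 = 26.962 mm
D − Pe = 149.228 − 26.962 = 122.266 mm
Gross irrigation = 122.266 / 0.76 = 160.876 mm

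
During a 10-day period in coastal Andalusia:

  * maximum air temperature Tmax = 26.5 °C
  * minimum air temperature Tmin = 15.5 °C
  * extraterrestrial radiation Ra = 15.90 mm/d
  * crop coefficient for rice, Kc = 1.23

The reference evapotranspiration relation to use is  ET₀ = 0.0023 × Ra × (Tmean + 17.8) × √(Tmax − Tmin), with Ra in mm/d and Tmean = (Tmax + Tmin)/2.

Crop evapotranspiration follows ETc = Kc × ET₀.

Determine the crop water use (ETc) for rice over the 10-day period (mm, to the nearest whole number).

Tmean = (26.5 + 15.5)/2 = 21.00 °C
ET₀ = 0.0023 × 15.90 × (21.00 + 17.8) × √11.0 = 0.0023 × 15.90 × 38.80 × 3.3166 = 4.7060 mm/d
ETc = Kc × ET₀ = 1.23 × 4.7060 = 5.7884 mm/d
Over 10 days: 5.7884 × 10 = 57.884 mm

58 mm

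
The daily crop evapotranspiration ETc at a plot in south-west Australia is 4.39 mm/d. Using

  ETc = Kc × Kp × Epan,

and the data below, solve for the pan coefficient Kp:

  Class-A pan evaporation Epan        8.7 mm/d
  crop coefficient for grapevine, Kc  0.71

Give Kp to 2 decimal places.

0.71

ETc = Kc × Kp × Epan  ⇒  Kp = ETc / (Kc × Epan)
Kp = 4.39 / (0.71 × 8.7) = 4.39 / 6.177 = 0.7107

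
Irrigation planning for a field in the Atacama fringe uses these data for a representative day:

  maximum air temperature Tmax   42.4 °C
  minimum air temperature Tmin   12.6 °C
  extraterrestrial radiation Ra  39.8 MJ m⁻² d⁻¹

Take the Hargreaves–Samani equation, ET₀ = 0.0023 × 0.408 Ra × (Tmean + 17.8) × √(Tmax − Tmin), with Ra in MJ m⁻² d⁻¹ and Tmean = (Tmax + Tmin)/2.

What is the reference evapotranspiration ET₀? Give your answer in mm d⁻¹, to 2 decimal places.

Tmean = (42.4 + 12.6)/2 = 27.50 °C
0.408 Ra = 0.408 × 39.8 = 16.2384 mm/d equivalent
ET₀ = 0.0023 × 16.2384 × (27.50 + 17.8) × √29.8 = 0.0023 × 16.2384 × 45.30 × 5.4589 = 9.2358 mm/d

9.24 mm d⁻¹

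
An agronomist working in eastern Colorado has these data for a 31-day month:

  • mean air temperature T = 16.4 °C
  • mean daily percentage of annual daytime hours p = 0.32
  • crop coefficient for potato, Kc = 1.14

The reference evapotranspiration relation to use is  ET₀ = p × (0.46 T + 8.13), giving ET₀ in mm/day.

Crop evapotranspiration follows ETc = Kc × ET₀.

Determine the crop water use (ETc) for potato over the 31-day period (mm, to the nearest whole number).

177 mm

ET₀ = 0.32 × (0.46 × 16.4 + 8.13) = 0.32 × 15.674 = 5.0157 mm/d
ETc = Kc × ET₀ = 1.14 × 5.0157 = 5.7179 mm/d
Over 31 days: 5.7179 × 31 = 177.255 mm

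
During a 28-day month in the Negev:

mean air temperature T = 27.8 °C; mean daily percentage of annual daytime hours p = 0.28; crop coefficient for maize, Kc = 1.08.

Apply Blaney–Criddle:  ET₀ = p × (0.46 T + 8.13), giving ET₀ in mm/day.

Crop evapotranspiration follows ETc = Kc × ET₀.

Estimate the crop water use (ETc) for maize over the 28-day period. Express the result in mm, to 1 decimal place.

ET₀ = 0.28 × (0.46 × 27.8 + 8.13) = 0.28 × 20.918 = 5.8570 mm/d
ETc = Kc × ET₀ = 1.08 × 5.8570 = 6.3256 mm/d
Over 28 days: 6.3256 × 28 = 177.117 mm

177.1 mm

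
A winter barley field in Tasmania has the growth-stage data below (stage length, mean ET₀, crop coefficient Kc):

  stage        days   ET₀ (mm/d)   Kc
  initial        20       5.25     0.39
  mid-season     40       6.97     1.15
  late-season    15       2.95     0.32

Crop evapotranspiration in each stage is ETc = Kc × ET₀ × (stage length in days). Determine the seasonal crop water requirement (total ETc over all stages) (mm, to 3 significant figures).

376 mm

initial: 0.39 × 5.25 × 20 = 40.95 mm
mid-season: 1.15 × 6.97 × 40 = 320.62 mm
late-season: 0.32 × 2.95 × 15 = 14.16 mm
Seasonal total = 375.73 mm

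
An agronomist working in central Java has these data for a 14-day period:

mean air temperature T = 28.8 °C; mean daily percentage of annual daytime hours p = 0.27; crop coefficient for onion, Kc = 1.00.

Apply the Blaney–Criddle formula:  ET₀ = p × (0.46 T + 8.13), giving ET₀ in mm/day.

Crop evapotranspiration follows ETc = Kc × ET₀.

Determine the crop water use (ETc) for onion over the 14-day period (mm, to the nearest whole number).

ET₀ = 0.27 × (0.46 × 28.8 + 8.13) = 0.27 × 21.378 = 5.7721 mm/d
ETc = Kc × ET₀ = 1.00 × 5.7721 = 5.7721 mm/d
Over 14 days: 5.7721 × 14 = 80.809 mm

81 mm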